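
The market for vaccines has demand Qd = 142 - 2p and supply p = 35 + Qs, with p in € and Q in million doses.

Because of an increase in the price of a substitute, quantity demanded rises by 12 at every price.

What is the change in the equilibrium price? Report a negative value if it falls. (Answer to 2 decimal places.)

Solve the original market: 142 - 2p = p - 35, hence p = 59 and Q = 24.
After the shift, demand is Qd = 154 - 2p and supply is Qs = p - 35.
Equate the new curves: 154 - 2p = p - 35, giving 189 = 3p, p = 63, Q = 28.
Δp = 63 − 59 = +4.00.

+4.00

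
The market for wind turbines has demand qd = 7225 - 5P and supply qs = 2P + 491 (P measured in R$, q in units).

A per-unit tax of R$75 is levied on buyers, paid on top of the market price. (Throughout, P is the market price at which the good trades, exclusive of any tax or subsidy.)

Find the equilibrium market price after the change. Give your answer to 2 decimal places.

Solve the original market: 7225 - 5P = 2P + 491, hence P = 962 and q = 2415.
Since buyers pay the price plus the tax, the effective demand curve becomes qd = 6850 - 5P.
Equate the new curves: 6850 - 5P = 2P + 491, giving 6359 = 7P, P = 6359/7 ≈ 908.4286, q = 16155/7 ≈ 2307.8571.

908.43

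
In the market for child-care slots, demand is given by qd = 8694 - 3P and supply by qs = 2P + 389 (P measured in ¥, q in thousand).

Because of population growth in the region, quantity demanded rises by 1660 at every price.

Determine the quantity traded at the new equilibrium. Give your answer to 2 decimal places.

Before the shock: 8694 - 3P = 2P + 389 ⇒ 8305 = 5P ⇒ P = 1661, q = 3711.
The new curves are qd = 10354 - 3P (demand) and qs = 2P + 389 (supply).
New equilibrium: 10354 - 3P = 2P + 389 ⇒ 9965 = 5P ⇒ P = 1993, q = 4375.

4375.00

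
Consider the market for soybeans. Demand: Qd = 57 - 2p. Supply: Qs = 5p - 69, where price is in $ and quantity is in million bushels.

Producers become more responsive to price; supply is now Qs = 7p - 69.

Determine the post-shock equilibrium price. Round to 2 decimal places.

14.00

Initially, 57 - 2p = 5p - 69, so 126 = 7p and p = 18, Q = 21.
With the change applied: demand Qd = 57 - 2p, supply Qs = 7p - 69.
Setting them equal: 57 - 2p = 7p - 69 → 126 = 9p, so p = 14 and Q = 29.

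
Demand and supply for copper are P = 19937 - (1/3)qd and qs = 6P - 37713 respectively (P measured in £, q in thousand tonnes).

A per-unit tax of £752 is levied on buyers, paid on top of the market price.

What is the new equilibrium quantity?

Before the shock: 59811 - 3P = 6P - 37713 ⇒ 97524 = 9P ⇒ P = 10836, q = 27303.
Since buyers pay the price plus the tax, the effective demand curve becomes qd = 57555 - 3P.
Setting them equal: 57555 - 3P = 6P - 37713 → 95268 = 9P, so P = 31756/3 ≈ 10585.3333 and q = 25799.

25799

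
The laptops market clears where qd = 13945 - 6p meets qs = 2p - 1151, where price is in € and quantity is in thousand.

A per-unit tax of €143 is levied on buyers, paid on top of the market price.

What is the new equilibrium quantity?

Solve the original market: 13945 - 6p = 2p - 1151, hence p = 1887 and q = 2623.
Since buyers pay the price plus the tax, the effective demand curve becomes qd = 13087 - 6p.
Setting them equal: 13087 - 6p = 2p - 1151 → 14238 = 8p, so p = 1779.75 and q = 2408.5.

2408.5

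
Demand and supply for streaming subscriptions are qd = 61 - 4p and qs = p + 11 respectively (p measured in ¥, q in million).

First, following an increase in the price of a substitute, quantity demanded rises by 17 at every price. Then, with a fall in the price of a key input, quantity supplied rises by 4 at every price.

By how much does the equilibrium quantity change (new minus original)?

Before the shock: 61 - 4p = p + 11 ⇒ 50 = 5p ⇒ p = 10, q = 21.
The new curves are qd = 78 - 4p (demand) and qs = p + 15 (supply).
Equate the new curves: 78 - 4p = p + 15, giving 63 = 5p, p = 12.6, q = 27.6.
Δq = 27.6 − 21 = +6.6.

+6.6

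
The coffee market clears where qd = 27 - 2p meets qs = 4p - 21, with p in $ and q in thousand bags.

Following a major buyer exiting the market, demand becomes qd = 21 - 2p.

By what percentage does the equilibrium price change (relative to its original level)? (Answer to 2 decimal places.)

-12.50

Before the shock: 27 - 2p = 4p - 21 ⇒ 48 = 6p ⇒ p = 8, q = 11.
The new curves are qd = 21 - 2p (demand) and qs = 4p - 21 (supply).
Clearing the new market: 21 - 2p = 4p - 21, so p = 7 and q = 7.
%Δp = (7 − 8) / 8 × 100 = -12.50%.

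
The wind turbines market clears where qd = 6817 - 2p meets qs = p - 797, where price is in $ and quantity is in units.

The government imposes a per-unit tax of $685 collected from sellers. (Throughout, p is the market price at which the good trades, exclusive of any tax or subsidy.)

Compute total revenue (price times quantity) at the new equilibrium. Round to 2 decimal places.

Original equilibrium: 6817 - 2p = p - 797 gives 7614 = 3p, so p = 2538 and q = 1741.
Since sellers keep the price net of the tax, the effective supply curve becomes qs = p - 1482.
Clearing the new market: 6817 - 2p = p - 1482, so p = 8299/3 ≈ 2766.3333 and q = 3853/3 ≈ 1284.3333.
New expenditure = 2766.3333 × 1284.3333 = 3552894.11.

3552894.11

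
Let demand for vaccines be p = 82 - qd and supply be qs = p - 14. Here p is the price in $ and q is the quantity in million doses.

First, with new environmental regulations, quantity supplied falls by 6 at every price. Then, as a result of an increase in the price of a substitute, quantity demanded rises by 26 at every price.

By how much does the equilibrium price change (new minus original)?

+16

Initially, 82 - p = p - 14, so 96 = 2p and p = 48, q = 34.
The new curves are qd = 108 - p (demand) and qs = p - 20 (supply).
New equilibrium: 108 - p = p - 20 ⇒ 128 = 2p ⇒ p = 64, q = 44.
Δp = 64 − 48 = +16.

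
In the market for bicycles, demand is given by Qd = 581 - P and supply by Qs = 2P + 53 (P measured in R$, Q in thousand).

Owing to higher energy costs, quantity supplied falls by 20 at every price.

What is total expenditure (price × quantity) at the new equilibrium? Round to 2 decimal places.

72762.22

Initially, 581 - P = 2P + 53, so 528 = 3P and P = 176, Q = 405.
The shock moves the curves to Qd = 581 - P and Qs = 2P + 33.
Equate the new curves: 581 - P = 2P + 33, giving 548 = 3P, P = 548/3 ≈ 182.6667, Q = 1195/3 ≈ 398.3333.
New expenditure = 182.6667 × 398.3333 = 72762.22.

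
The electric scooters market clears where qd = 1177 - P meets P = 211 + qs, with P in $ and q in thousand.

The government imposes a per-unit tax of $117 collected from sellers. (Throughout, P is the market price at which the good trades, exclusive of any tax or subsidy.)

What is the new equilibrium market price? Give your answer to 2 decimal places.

Before the shock: 1177 - P = P - 211 ⇒ 1388 = 2P ⇒ P = 694, q = 483.
Since sellers keep the price net of the tax, the effective supply curve becomes qs = P - 328.
Clearing the new market: 1177 - P = P - 328, so P = 752.5 and q = 424.5.

752.50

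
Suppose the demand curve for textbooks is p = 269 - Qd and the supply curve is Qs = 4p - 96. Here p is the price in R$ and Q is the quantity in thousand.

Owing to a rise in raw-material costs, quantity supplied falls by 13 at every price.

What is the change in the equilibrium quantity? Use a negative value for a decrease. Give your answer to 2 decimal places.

Solve the original market: 269 - p = 4p - 96, hence p = 73 and Q = 196.
With the change applied: demand Qd = 269 - p, supply Qs = 4p - 109.
Equate the new curves: 269 - p = 4p - 109, giving 378 = 5p, p = 75.6, Q = 193.4.
ΔQ = 193.4 − 196 = -2.60.

-2.60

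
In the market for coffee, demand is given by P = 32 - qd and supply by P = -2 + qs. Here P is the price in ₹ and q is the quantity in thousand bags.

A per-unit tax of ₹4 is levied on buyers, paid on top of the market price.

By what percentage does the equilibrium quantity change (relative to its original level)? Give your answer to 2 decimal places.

Original equilibrium: 32 - P = P + 2 gives 30 = 2P, so P = 15 and q = 17.
Since buyers pay the price plus the tax, the effective demand curve becomes qd = 28 - P.
Clearing the new market: 28 - P = P + 2, so P = 13 and q = 15.
%Δq = (15 − 17) / 17 × 100 = -11.76%.

-11.76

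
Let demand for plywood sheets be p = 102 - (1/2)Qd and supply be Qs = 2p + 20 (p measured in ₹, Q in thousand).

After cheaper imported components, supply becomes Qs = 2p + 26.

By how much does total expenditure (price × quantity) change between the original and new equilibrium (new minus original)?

Solve the original market: 204 - 2p = 2p + 20, hence p = 46 and Q = 112.
After the shift, demand is Qd = 204 - 2p and supply is Qs = 2p + 26.
Clearing the new market: 204 - 2p = 2p + 26, so p = 44.5 and Q = 115.
Expenditure moves from 46×112 = 5152 to 44.5×115 = 5117.5; change = -34.5.

-34.5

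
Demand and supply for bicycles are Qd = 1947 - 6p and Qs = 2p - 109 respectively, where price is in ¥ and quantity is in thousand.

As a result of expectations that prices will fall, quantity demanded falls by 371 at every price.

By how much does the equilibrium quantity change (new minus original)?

-92.75

Initially, 1947 - 6p = 2p - 109, so 2056 = 8p and p = 257, Q = 405.
After the shift, demand is Qd = 1576 - 6p and supply is Qs = 2p - 109.
Clearing the new market: 1576 - 6p = 2p - 109, so p = 210.625 and Q = 312.25.
ΔQ = 312.25 − 405 = -92.75.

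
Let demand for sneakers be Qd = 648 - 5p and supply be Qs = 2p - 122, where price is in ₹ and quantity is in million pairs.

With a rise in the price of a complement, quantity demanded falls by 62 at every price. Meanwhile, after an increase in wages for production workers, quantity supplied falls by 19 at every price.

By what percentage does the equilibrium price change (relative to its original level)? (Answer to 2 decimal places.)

Initially, 648 - 5p = 2p - 122, so 770 = 7p and p = 110, Q = 98.
The new curves are Qd = 586 - 5p (demand) and Qs = 2p - 141 (supply).
Setting them equal: 586 - 5p = 2p - 141 → 727 = 7p, so p = 727/7 ≈ 103.8571 and Q = 467/7 ≈ 66.7143.
%Δp = (103.8571 − 110) / 110 × 100 = -5.58%.

-5.58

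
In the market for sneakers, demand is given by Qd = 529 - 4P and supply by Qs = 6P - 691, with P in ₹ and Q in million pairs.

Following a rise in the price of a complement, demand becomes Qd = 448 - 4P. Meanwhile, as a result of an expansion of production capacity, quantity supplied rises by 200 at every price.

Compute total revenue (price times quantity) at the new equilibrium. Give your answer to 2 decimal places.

6798.36

Before the shock: 529 - 4P = 6P - 691 ⇒ 1220 = 10P ⇒ P = 122, Q = 41.
The new curves are Qd = 448 - 4P (demand) and Qs = 6P - 491 (supply).
New equilibrium: 448 - 4P = 6P - 491 ⇒ 939 = 10P ⇒ P = 93.9, Q = 72.4.
New expenditure = 93.9 × 72.4 = 6798.36.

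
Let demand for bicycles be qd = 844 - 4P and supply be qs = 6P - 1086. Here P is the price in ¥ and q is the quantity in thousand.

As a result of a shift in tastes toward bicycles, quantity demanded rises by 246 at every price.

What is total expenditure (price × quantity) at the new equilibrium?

Before the shock: 844 - 4P = 6P - 1086 ⇒ 1930 = 10P ⇒ P = 193, q = 72.
With the change applied: demand qd = 1090 - 4P, supply qs = 6P - 1086.
New equilibrium: 1090 - 4P = 6P - 1086 ⇒ 2176 = 10P ⇒ P = 217.6, q = 219.6.
New expenditure = 217.6 × 219.6 = 47784.96.

47784.96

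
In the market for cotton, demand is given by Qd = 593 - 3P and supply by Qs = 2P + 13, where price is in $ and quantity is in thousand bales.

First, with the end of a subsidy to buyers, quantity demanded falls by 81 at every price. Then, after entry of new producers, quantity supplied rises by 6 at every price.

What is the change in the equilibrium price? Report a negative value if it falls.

Solve the original market: 593 - 3P = 2P + 13, hence P = 116 and Q = 245.
After the shift, demand is Qd = 512 - 3P and supply is Qs = 2P + 19.
Equate the new curves: 512 - 3P = 2P + 19, giving 493 = 5P, P = 98.6, Q = 216.2.
ΔP = 98.6 − 116 = -17.4.

-17.4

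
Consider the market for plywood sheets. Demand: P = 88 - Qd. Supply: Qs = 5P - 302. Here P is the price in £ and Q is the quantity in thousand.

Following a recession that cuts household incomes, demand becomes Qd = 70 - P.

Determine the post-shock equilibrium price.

62

Initially, 88 - P = 5P - 302, so 390 = 6P and P = 65, Q = 23.
The new curves are Qd = 70 - P (demand) and Qs = 5P - 302 (supply).
Equate the new curves: 70 - P = 5P - 302, giving 372 = 6P, P = 62, Q = 8.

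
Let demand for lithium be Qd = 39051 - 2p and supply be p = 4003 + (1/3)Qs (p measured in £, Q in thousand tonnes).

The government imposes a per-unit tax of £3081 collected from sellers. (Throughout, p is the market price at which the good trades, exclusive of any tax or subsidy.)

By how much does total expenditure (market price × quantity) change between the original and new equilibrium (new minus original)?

-10156578.12

Original equilibrium: 39051 - 2p = 3p - 12009 gives 51060 = 5p, so p = 10212 and Q = 18627.
Since sellers keep the price net of the tax, the effective supply curve becomes Qs = 3p - 21252.
Setting them equal: 39051 - 2p = 3p - 21252 → 60303 = 5p, so p = 12060.6 and Q = 14929.8.
Expenditure moves from 10212×18627 = 190218924 to 12060.6×14929.8 = 180062345.88; change = -10156578.12.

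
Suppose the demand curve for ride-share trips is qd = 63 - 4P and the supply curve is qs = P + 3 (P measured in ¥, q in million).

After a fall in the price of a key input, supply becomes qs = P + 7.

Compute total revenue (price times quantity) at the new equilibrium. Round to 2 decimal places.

203.84

Original equilibrium: 63 - 4P = P + 3 gives 60 = 5P, so P = 12 and q = 15.
The new curves are qd = 63 - 4P (demand) and qs = P + 7 (supply).
Equate the new curves: 63 - 4P = P + 7, giving 56 = 5P, P = 11.2, q = 18.2.
New expenditure = 11.2 × 18.2 = 203.84.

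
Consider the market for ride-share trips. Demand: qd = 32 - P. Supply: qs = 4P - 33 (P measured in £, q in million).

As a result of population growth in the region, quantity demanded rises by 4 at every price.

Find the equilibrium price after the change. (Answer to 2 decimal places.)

13.80

Before the shock: 32 - P = 4P - 33 ⇒ 65 = 5P ⇒ P = 13, q = 19.
The new curves are qd = 36 - P (demand) and qs = 4P - 33 (supply).
Setting them equal: 36 - P = 4P - 33 → 69 = 5P, so P = 13.8 and q = 22.2.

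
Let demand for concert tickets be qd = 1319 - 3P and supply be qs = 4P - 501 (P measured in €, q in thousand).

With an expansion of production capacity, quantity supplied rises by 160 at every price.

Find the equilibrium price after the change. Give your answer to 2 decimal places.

Solve the original market: 1319 - 3P = 4P - 501, hence P = 260 and q = 539.
With the change applied: demand qd = 1319 - 3P, supply qs = 4P - 341.
Setting them equal: 1319 - 3P = 4P - 341 → 1660 = 7P, so P = 1660/7 ≈ 237.1429 and q = 4253/7 ≈ 607.5714.

237.14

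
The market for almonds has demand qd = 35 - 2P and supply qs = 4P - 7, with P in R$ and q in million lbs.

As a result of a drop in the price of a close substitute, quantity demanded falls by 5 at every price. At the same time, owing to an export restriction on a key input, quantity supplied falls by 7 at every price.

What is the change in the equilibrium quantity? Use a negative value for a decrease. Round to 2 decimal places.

-5.67

Solve the original market: 35 - 2P = 4P - 7, hence P = 7 and q = 21.
With the change applied: demand qd = 30 - 2P, supply qs = 4P - 14.
New equilibrium: 30 - 2P = 4P - 14 ⇒ 44 = 6P ⇒ P = 22/3 ≈ 7.3333, q = 46/3 ≈ 15.3333.
Δq = 15.3333 − 21 = -5.67.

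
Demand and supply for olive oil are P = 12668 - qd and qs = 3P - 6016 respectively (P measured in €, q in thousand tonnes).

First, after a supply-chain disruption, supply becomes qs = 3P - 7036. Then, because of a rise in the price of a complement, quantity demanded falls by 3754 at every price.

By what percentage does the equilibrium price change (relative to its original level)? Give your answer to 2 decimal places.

Initially, 12668 - P = 3P - 6016, so 18684 = 4P and P = 4671, q = 7997.
After the shift, demand is qd = 8914 - P and supply is qs = 3P - 7036.
Clearing the new market: 8914 - P = 3P - 7036, so P = 3987.5 and q = 4926.5.
%ΔP = (3987.5 − 4671) / 4671 × 100 = -14.63%.

-14.63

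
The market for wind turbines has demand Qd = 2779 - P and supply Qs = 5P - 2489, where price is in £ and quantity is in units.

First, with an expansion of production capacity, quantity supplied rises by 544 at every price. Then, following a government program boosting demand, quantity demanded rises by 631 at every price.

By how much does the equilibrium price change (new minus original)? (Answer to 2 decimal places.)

+14.50

Before the shock: 2779 - P = 5P - 2489 ⇒ 5268 = 6P ⇒ P = 878, Q = 1901.
The new curves are Qd = 3410 - P (demand) and Qs = 5P - 1945 (supply).
Setting them equal: 3410 - P = 5P - 1945 → 5355 = 6P, so P = 892.5 and Q = 2517.5.
ΔP = 892.5 − 878 = +14.50.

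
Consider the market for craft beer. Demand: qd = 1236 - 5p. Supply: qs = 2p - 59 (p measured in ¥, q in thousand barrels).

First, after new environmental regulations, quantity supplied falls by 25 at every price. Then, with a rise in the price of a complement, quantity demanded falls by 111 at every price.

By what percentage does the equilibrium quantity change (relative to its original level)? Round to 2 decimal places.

-15.94

Solve the original market: 1236 - 5p = 2p - 59, hence p = 185 and q = 311.
With the change applied: demand qd = 1125 - 5p, supply qs = 2p - 84.
New equilibrium: 1125 - 5p = 2p - 84 ⇒ 1209 = 7p ⇒ p = 1209/7 ≈ 172.7143, q = 1830/7 ≈ 261.4286.
%Δq = (261.4286 − 311) / 311 × 100 = -15.94%.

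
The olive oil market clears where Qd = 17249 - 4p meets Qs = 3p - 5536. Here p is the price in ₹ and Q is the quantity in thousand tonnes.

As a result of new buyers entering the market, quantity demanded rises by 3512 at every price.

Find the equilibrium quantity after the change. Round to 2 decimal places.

5734.14

Before the shock: 17249 - 4p = 3p - 5536 ⇒ 22785 = 7p ⇒ p = 3255, Q = 4229.
The new curves are Qd = 20761 - 4p (demand) and Qs = 3p - 5536 (supply).
New equilibrium: 20761 - 4p = 3p - 5536 ⇒ 26297 = 7p ⇒ p = 26297/7 ≈ 3756.7143, Q = 40139/7 ≈ 5734.1429.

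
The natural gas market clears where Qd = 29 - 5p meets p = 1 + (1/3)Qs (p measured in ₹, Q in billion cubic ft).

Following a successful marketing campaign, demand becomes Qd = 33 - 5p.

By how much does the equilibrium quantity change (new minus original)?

Initially, 29 - 5p = 3p - 3, so 32 = 8p and p = 4, Q = 9.
The shock moves the curves to Qd = 33 - 5p and Qs = 3p - 3.
Equate the new curves: 33 - 5p = 3p - 3, giving 36 = 8p, p = 4.5, Q = 10.5.
ΔQ = 10.5 − 9 = +1.5.

+1.5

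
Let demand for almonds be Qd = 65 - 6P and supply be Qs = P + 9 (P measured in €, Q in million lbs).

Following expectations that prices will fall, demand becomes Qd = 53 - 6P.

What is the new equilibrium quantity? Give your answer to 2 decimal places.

15.29

Solve the original market: 65 - 6P = P + 9, hence P = 8 and Q = 17.
The shock moves the curves to Qd = 53 - 6P and Qs = P + 9.
Clearing the new market: 53 - 6P = P + 9, so P = 44/7 ≈ 6.2857 and Q = 107/7 ≈ 15.2857.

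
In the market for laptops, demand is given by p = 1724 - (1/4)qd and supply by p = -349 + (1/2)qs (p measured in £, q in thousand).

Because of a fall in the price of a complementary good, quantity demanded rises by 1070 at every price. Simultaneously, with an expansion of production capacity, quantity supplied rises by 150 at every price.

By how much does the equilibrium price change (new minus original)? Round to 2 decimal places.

Solve the original market: 6896 - 4p = 2p + 698, hence p = 1033 and q = 2764.
With the change applied: demand qd = 7966 - 4p, supply qs = 2p + 848.
Equate the new curves: 7966 - 4p = 2p + 848, giving 7118 = 6p, p = 3559/3 ≈ 1186.3333, q = 9662/3 ≈ 3220.6667.
Δp = 1186.3333 − 1033 = +153.33.

+153.33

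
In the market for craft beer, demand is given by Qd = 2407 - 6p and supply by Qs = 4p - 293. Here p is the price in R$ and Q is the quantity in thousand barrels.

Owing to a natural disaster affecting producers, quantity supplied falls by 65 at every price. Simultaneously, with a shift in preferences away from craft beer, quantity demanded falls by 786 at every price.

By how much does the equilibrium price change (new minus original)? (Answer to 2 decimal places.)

Original equilibrium: 2407 - 6p = 4p - 293 gives 2700 = 10p, so p = 270 and Q = 787.
The shock moves the curves to Qd = 1621 - 6p and Qs = 4p - 358.
New equilibrium: 1621 - 6p = 4p - 358 ⇒ 1979 = 10p ⇒ p = 197.9, Q = 433.6.
Δp = 197.9 − 270 = -72.10.

-72.10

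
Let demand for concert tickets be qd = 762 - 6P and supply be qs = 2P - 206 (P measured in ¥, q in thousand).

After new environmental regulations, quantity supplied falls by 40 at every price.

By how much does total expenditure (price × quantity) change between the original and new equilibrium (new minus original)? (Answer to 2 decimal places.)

Original equilibrium: 762 - 6P = 2P - 206 gives 968 = 8P, so P = 121 and q = 36.
The shock moves the curves to qd = 762 - 6P and qs = 2P - 246.
Equate the new curves: 762 - 6P = 2P - 246, giving 1008 = 8P, P = 126, q = 6.
Expenditure moves from 121×36 = 4356 to 126×6 = 756; change = -3600.00.

-3600.00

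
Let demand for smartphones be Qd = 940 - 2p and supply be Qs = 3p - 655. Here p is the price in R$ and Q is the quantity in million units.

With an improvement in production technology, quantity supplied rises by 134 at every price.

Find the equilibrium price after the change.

Original equilibrium: 940 - 2p = 3p - 655 gives 1595 = 5p, so p = 319 and Q = 302.
The new curves are Qd = 940 - 2p (demand) and Qs = 3p - 521 (supply).
Setting them equal: 940 - 2p = 3p - 521 → 1461 = 5p, so p = 292.2 and Q = 355.6.

292.2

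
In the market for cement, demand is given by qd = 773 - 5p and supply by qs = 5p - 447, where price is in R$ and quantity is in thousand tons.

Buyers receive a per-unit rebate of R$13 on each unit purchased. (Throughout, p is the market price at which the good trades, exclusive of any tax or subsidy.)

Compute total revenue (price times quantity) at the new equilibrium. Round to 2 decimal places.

25121.75

Original equilibrium: 773 - 5p = 5p - 447 gives 1220 = 10p, so p = 122 and q = 163.
Since buyers' out-of-pocket price is the market price minus the rebate, the effective demand curve becomes qd = 838 - 5p.
Setting them equal: 838 - 5p = 5p - 447 → 1285 = 10p, so p = 128.5 and q = 195.5.
New expenditure = 128.5 × 195.5 = 25121.75.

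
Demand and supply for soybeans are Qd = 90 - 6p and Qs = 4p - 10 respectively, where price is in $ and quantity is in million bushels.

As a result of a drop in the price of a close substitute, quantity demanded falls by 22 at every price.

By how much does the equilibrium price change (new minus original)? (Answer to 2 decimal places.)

Initially, 90 - 6p = 4p - 10, so 100 = 10p and p = 10, Q = 30.
The new curves are Qd = 68 - 6p (demand) and Qs = 4p - 10 (supply).
Equate the new curves: 68 - 6p = 4p - 10, giving 78 = 10p, p = 7.8, Q = 21.2.
Δp = 7.8 − 10 = -2.20.

-2.20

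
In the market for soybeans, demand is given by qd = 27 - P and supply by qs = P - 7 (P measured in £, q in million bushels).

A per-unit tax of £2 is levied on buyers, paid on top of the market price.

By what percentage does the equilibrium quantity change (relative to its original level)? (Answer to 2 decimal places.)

Initially, 27 - P = P - 7, so 34 = 2P and P = 17, q = 10.
Since buyers pay the price plus the tax, the effective demand curve becomes qd = 25 - P.
Equate the new curves: 25 - P = P - 7, giving 32 = 2P, P = 16, q = 9.
%Δq = (9 − 10) / 10 × 100 = -10.00%.

-10.00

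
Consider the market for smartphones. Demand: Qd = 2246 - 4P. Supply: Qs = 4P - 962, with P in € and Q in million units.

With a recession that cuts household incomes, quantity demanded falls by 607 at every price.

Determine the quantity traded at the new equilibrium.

Solve the original market: 2246 - 4P = 4P - 962, hence P = 401 and Q = 642.
After the shift, demand is Qd = 1639 - 4P and supply is Qs = 4P - 962.
New equilibrium: 1639 - 4P = 4P - 962 ⇒ 2601 = 8P ⇒ P = 325.125, Q = 338.5.

338.5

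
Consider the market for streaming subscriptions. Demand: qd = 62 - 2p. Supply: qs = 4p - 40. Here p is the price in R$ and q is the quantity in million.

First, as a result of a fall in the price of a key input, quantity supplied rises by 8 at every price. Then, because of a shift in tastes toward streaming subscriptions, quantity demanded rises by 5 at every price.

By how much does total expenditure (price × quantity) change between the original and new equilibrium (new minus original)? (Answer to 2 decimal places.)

+85.00

Original equilibrium: 62 - 2p = 4p - 40 gives 102 = 6p, so p = 17 and q = 28.
The new curves are qd = 67 - 2p (demand) and qs = 4p - 32 (supply).
New equilibrium: 67 - 2p = 4p - 32 ⇒ 99 = 6p ⇒ p = 16.5, q = 34.
Expenditure moves from 17×28 = 476 to 16.5×34 = 561; change = +85.00.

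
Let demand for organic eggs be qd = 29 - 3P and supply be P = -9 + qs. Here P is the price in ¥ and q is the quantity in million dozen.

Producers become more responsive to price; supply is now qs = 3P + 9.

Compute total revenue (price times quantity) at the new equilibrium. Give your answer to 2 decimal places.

Initially, 29 - 3P = P + 9, so 20 = 4P and P = 5, q = 14.
With the change applied: demand qd = 29 - 3P, supply qs = 3P + 9.
Setting them equal: 29 - 3P = 3P + 9 → 20 = 6P, so P = 10/3 ≈ 3.3333 and q = 19.
New expenditure = 3.3333 × 19 = 63.33.

63.33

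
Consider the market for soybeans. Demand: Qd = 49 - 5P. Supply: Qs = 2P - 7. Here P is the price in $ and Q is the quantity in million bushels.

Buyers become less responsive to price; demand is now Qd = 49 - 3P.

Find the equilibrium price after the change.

Initially, 49 - 5P = 2P - 7, so 56 = 7P and P = 8, Q = 9.
After the shift, demand is Qd = 49 - 3P and supply is Qs = 2P - 7.
Equate the new curves: 49 - 3P = 2P - 7, giving 56 = 5P, P = 11.2, Q = 15.4.

11.2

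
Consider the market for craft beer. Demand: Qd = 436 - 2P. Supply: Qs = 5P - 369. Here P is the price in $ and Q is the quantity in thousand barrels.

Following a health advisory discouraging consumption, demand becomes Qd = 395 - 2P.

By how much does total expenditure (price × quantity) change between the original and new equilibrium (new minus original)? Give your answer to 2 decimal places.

-4402.90

Initially, 436 - 2P = 5P - 369, so 805 = 7P and P = 115, Q = 206.
After the shift, demand is Qd = 395 - 2P and supply is Qs = 5P - 369.
Clearing the new market: 395 - 2P = 5P - 369, so P = 764/7 ≈ 109.1429 and Q = 1237/7 ≈ 176.7143.
Expenditure moves from 115×206 = 23690 to 109.1429×176.7143 = 19287.1020; change = -4402.90.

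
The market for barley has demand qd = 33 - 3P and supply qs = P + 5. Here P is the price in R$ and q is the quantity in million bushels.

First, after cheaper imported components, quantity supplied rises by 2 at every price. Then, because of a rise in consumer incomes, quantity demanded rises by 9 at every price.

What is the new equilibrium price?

8.75

Solve the original market: 33 - 3P = P + 5, hence P = 7 and q = 12.
The shock moves the curves to qd = 42 - 3P and qs = P + 7.
New equilibrium: 42 - 3P = P + 7 ⇒ 35 = 4P ⇒ P = 8.75, q = 15.75.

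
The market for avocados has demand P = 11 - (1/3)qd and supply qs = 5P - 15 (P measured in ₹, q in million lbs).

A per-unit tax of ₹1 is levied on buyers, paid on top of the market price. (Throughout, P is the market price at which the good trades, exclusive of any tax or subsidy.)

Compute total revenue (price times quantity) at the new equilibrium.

Original equilibrium: 33 - 3P = 5P - 15 gives 48 = 8P, so P = 6 and q = 15.
Since buyers pay the price plus the tax, the effective demand curve becomes qd = 30 - 3P.
Clearing the new market: 30 - 3P = 5P - 15, so P = 5.625 and q = 13.125.
New expenditure = 5.625 × 13.125 = 73.828125.

73.828125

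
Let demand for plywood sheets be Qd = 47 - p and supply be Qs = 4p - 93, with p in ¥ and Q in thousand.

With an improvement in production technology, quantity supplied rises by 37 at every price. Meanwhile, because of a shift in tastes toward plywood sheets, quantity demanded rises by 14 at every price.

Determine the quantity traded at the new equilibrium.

37.6

Solve the original market: 47 - p = 4p - 93, hence p = 28 and Q = 19.
The new curves are Qd = 61 - p (demand) and Qs = 4p - 56 (supply).
Equate the new curves: 61 - p = 4p - 56, giving 117 = 5p, p = 23.4, Q = 37.6.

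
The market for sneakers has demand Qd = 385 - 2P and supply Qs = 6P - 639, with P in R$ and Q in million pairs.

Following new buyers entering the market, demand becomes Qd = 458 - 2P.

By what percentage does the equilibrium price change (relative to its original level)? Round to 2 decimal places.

+7.13

Original equilibrium: 385 - 2P = 6P - 639 gives 1024 = 8P, so P = 128 and Q = 129.
After the shift, demand is Qd = 458 - 2P and supply is Qs = 6P - 639.
Equate the new curves: 458 - 2P = 6P - 639, giving 1097 = 8P, P = 137.125, Q = 183.75.
%ΔP = (137.125 − 128) / 128 × 100 = +7.13%.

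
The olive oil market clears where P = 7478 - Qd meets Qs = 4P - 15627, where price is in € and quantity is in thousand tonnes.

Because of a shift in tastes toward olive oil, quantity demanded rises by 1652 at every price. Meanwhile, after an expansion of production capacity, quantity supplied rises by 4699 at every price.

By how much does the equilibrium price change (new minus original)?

Before the shock: 7478 - P = 4P - 15627 ⇒ 23105 = 5P ⇒ P = 4621, Q = 2857.
The shock moves the curves to Qd = 9130 - P and Qs = 4P - 10928.
Clearing the new market: 9130 - P = 4P - 10928, so P = 4011.6 and Q = 5118.4.
ΔP = 4011.6 − 4621 = -609.4.

-609.4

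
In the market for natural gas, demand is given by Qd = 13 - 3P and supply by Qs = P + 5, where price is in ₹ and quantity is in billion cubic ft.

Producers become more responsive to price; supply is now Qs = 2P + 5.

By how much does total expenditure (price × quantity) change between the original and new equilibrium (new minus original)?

-0.88

Original equilibrium: 13 - 3P = P + 5 gives 8 = 4P, so P = 2 and Q = 7.
The new curves are Qd = 13 - 3P (demand) and Qs = 2P + 5 (supply).
New equilibrium: 13 - 3P = 2P + 5 ⇒ 8 = 5P ⇒ P = 1.6, Q = 8.2.
Expenditure moves from 2×7 = 14 to 1.6×8.2 = 13.12; change = -0.88.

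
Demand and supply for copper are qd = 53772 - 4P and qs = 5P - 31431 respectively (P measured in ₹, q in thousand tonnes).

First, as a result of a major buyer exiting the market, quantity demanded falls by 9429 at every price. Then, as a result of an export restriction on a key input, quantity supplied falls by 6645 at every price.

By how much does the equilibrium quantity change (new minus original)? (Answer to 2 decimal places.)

Initially, 53772 - 4P = 5P - 31431, so 85203 = 9P and P = 9467, q = 15904.
With the change applied: demand qd = 44343 - 4P, supply qs = 5P - 38076.
Setting them equal: 44343 - 4P = 5P - 38076 → 82419 = 9P, so P = 27473/3 ≈ 9157.6667 and q = 23137/3 ≈ 7712.3333.
Δq = 7712.3333 − 15904 = -8191.67.

-8191.67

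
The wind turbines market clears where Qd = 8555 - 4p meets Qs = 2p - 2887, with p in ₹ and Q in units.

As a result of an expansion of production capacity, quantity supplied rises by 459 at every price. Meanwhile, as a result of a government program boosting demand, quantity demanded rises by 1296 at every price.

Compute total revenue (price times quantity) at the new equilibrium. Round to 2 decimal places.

Solve the original market: 8555 - 4p = 2p - 2887, hence p = 1907 and Q = 927.
The shock moves the curves to Qd = 9851 - 4p and Qs = 2p - 2428.
Setting them equal: 9851 - 4p = 2p - 2428 → 12279 = 6p, so p = 2046.5 and Q = 1665.
New expenditure = 2046.5 × 1665 = 3407422.50.

3407422.50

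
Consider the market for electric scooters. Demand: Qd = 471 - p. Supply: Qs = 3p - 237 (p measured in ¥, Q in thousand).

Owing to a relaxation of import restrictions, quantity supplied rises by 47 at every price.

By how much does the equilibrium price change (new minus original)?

-11.75

Initially, 471 - p = 3p - 237, so 708 = 4p and p = 177, Q = 294.
The new curves are Qd = 471 - p (demand) and Qs = 3p - 190 (supply).
Clearing the new market: 471 - p = 3p - 190, so p = 165.25 and Q = 305.75.
Δp = 165.25 − 177 = -11.75.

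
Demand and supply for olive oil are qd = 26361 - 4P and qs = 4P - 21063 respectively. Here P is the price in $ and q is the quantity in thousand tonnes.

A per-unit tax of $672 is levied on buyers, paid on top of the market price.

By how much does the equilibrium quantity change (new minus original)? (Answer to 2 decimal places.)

Original equilibrium: 26361 - 4P = 4P - 21063 gives 47424 = 8P, so P = 5928 and q = 2649.
Since buyers pay the price plus the tax, the effective demand curve becomes qd = 23673 - 4P.
Setting them equal: 23673 - 4P = 4P - 21063 → 44736 = 8P, so P = 5592 and q = 1305.
Δq = 1305 − 2649 = -1344.00.

-1344.00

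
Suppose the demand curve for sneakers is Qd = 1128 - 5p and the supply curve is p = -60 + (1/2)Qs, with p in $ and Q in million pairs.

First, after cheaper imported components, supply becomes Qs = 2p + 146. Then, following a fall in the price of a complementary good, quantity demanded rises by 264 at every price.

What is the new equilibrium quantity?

Initially, 1128 - 5p = 2p + 120, so 1008 = 7p and p = 144, Q = 408.
The new curves are Qd = 1392 - 5p (demand) and Qs = 2p + 146 (supply).
New equilibrium: 1392 - 5p = 2p + 146 ⇒ 1246 = 7p ⇒ p = 178, Q = 502.

502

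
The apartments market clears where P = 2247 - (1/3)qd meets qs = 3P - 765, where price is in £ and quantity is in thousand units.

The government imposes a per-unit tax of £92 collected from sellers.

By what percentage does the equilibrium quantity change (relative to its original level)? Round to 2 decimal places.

-4.62

Initially, 6741 - 3P = 3P - 765, so 7506 = 6P and P = 1251, q = 2988.
Since sellers keep the price net of the tax, the effective supply curve becomes qs = 3P - 1041.
Clearing the new market: 6741 - 3P = 3P - 1041, so P = 1297 and q = 2850.
%Δq = (2850 − 2988) / 2988 × 100 = -4.62%.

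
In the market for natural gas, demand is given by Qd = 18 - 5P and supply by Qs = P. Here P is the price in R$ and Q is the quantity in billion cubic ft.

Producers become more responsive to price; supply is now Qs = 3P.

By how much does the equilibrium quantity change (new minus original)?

+3.75

Original equilibrium: 18 - 5P = P gives 18 = 6P, so P = 3 and Q = 3.
The shock moves the curves to Qd = 18 - 5P and Qs = 3P.
Setting them equal: 18 - 5P = 3P → 18 = 8P, so P = 2.25 and Q = 6.75.
ΔQ = 6.75 − 3 = +3.75.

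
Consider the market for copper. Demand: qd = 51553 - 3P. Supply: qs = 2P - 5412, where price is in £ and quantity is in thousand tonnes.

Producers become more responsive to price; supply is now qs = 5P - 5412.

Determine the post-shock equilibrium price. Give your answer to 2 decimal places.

Solve the original market: 51553 - 3P = 2P - 5412, hence P = 11393 and q = 17374.
The shock moves the curves to qd = 51553 - 3P and qs = 5P - 5412.
Setting them equal: 51553 - 3P = 5P - 5412 → 56965 = 8P, so P = 7120.625 and q = 30191.125.

7120.63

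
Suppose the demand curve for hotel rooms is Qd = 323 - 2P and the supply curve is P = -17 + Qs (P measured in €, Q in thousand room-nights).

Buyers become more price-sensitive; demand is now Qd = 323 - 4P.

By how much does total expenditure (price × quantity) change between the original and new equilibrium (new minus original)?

Before the shock: 323 - 2P = P + 17 ⇒ 306 = 3P ⇒ P = 102, Q = 119.
The new curves are Qd = 323 - 4P (demand) and Qs = P + 17 (supply).
Equate the new curves: 323 - 4P = P + 17, giving 306 = 5P, P = 61.2, Q = 78.2.
Expenditure moves from 102×119 = 12138 to 61.2×78.2 = 4785.84; change = -7352.16.

-7352.16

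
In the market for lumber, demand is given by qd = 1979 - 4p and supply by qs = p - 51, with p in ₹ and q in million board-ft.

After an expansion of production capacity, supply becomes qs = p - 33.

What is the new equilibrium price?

Before the shock: 1979 - 4p = p - 51 ⇒ 2030 = 5p ⇒ p = 406, q = 355.
The shock moves the curves to qd = 1979 - 4p and qs = p - 33.
New equilibrium: 1979 - 4p = p - 33 ⇒ 2012 = 5p ⇒ p = 402.4, q = 369.4.

402.4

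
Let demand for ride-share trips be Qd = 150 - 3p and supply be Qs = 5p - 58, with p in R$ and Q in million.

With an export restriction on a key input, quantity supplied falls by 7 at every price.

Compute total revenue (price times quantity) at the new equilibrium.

1864.453125

Original equilibrium: 150 - 3p = 5p - 58 gives 208 = 8p, so p = 26 and Q = 72.
With the change applied: demand Qd = 150 - 3p, supply Qs = 5p - 65.
Equate the new curves: 150 - 3p = 5p - 65, giving 215 = 8p, p = 26.875, Q = 69.375.
New expenditure = 26.875 × 69.375 = 1864.453125.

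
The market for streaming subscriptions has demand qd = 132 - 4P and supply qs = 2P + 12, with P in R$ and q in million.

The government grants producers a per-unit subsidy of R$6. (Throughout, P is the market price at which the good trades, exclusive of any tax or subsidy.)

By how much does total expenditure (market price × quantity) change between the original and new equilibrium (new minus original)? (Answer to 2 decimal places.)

Before the shock: 132 - 4P = 2P + 12 ⇒ 120 = 6P ⇒ P = 20, q = 52.
Since sellers receive the price plus the subsidy, the effective supply curve becomes qs = 2P + 24.
Setting them equal: 132 - 4P = 2P + 24 → 108 = 6P, so P = 18 and q = 60.
Expenditure moves from 20×52 = 1040 to 18×60 = 1080; change = +40.00.

+40.00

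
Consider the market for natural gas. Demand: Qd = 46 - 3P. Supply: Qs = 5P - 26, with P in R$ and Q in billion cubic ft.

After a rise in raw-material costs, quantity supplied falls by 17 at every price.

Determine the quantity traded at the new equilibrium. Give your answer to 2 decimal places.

12.63

Solve the original market: 46 - 3P = 5P - 26, hence P = 9 and Q = 19.
The shock moves the curves to Qd = 46 - 3P and Qs = 5P - 43.
New equilibrium: 46 - 3P = 5P - 43 ⇒ 89 = 8P ⇒ P = 11.125, Q = 12.625.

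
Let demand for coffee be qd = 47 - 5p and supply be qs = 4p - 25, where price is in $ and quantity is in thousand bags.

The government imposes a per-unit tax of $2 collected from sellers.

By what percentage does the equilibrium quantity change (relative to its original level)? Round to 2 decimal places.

Before the shock: 47 - 5p = 4p - 25 ⇒ 72 = 9p ⇒ p = 8, q = 7.
Since sellers keep the price net of the tax, the effective supply curve becomes qs = 4p - 33.
New equilibrium: 47 - 5p = 4p - 33 ⇒ 80 = 9p ⇒ p = 80/9 ≈ 8.8889, q = 23/9 ≈ 2.5556.
%Δq = (2.5556 − 7) / 7 × 100 = -63.49%.

-63.49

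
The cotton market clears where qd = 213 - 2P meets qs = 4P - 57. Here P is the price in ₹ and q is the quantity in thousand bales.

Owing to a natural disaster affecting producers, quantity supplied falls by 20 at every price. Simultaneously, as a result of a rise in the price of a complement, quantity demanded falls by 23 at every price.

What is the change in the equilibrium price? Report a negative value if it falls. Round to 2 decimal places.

-0.50

Initially, 213 - 2P = 4P - 57, so 270 = 6P and P = 45, q = 123.
The new curves are qd = 190 - 2P (demand) and qs = 4P - 77 (supply).
New equilibrium: 190 - 2P = 4P - 77 ⇒ 267 = 6P ⇒ P = 44.5, q = 101.
ΔP = 44.5 − 45 = -0.50.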